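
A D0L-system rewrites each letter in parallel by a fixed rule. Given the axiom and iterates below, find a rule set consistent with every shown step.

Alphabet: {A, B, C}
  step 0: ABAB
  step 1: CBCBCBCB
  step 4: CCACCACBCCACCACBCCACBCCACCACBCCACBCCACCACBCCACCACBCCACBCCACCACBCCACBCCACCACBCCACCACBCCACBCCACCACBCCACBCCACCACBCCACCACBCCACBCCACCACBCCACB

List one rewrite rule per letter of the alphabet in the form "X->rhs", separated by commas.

A->CB, B->CB, C->CCA

  step 0 ⇒ step 1: ABAB ⇒ CB·CB·CB·CB
    A ↦ CB
    B ↦ CB
    C ↦ CCA  (constrained at step 1)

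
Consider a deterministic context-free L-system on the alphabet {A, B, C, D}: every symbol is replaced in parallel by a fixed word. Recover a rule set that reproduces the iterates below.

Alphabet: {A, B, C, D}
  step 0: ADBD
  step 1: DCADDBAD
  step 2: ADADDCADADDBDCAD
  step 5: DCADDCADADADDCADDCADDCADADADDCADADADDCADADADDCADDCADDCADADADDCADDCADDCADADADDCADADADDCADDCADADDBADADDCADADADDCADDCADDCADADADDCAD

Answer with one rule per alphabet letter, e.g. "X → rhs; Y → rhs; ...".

A->DC, B->DB, C->AD, D->AD

  step 1 ⇒ step 2: DCADDBAD ⇒ AD·AD·DC·AD·AD·DB·DC·AD
    A ↦ DC
    B ↦ DB
    C ↦ AD
    D ↦ AD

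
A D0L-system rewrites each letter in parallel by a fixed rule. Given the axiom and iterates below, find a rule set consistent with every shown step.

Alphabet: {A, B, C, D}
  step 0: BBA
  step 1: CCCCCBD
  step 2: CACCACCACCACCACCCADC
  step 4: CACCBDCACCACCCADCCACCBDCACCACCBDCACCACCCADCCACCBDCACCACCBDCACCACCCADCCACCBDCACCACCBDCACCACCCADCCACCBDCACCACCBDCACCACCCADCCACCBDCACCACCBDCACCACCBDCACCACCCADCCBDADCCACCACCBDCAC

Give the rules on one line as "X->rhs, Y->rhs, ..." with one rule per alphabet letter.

A->CBD, B->CC, C->CAC, D->ADC

  step 1 ⇒ step 2: CCCCCBD ⇒ CAC·CAC·CAC·CAC·CAC·CC·ADC
    B ↦ CC
    C ↦ CAC
    D ↦ ADC
  step 0 ⇒ step 1: BBA ⇒ CC·CC·CBD
    A ↦ CBD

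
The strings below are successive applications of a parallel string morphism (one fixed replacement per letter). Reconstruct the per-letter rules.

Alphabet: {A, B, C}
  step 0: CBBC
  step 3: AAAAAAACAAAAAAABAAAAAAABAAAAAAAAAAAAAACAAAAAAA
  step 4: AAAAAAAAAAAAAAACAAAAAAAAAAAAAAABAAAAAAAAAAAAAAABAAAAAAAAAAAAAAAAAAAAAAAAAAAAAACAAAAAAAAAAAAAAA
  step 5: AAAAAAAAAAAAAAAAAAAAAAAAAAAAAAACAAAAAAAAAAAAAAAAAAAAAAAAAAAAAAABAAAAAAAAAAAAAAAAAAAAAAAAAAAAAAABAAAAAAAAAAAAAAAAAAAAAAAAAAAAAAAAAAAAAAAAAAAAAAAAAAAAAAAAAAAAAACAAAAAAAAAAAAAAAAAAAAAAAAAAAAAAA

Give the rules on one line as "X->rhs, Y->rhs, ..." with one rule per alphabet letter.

A->AA, B->BA, C->ACA

  step 4 ⇒ step 5: AAAAAAAAAAAAAAACAAAAAAAAAAAAAAABAAAAAAAAAAAAAAABAAAAAAAAAAAAAAAAAAAAAAAAAAAAAACAAAAAAAAAAAAAAA ⇒ AA·AA·AA·AA·AA·AA·AA·AA·AA·AA·AA·AA·AA·AA·AA·ACA·AA·AA·AA·AA·AA·AA·AA·AA·AA·AA·AA·AA·AA·AA·AA·BA·AA·AA·AA·AA·AA·AA·AA·AA·AA·AA·AA·AA·AA·AA·AA·BA·AA·AA·AA·AA·AA·AA·AA·AA·AA·AA·AA·AA·AA·AA·AA·AA·AA·AA·AA·AA·AA·AA·AA·AA·AA·AA·AA·AA·AA·AA·ACA·AA·AA·AA·AA·AA·AA·AA·AA·AA·AA·AA·AA·AA·AA·AA
    A ↦ AA
    B ↦ BA
    C ↦ ACA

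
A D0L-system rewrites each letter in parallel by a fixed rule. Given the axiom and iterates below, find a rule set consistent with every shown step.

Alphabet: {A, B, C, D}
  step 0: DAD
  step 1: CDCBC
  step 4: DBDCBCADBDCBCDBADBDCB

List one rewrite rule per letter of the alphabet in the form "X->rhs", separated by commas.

  step 0 ⇒ step 1: DAD ⇒ C·DCB·C
    A ↦ DCB
    D ↦ C
    B ↦ A  (constrained at step 1)
    C ↦ DB  (constrained at step 1)

A->DCB, B->A, C->DB, D->C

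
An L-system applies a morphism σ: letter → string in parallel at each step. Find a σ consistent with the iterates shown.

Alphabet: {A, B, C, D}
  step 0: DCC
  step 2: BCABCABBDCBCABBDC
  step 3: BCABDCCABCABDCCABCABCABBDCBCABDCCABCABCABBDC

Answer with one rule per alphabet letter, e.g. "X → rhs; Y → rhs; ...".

  step 2 ⇒ step 3: BCABCABBDCBCABBDC ⇒ BCA·BDC·CA·BCA·BDC·CA·BCA·BCA·B·BDC·BCA·BDC·CA·BCA·BCA·B·BDC
    A ↦ CA
    B ↦ BCA
    C ↦ BDC
    D ↦ B

A->CA, B->BCA, C->BDC, D->B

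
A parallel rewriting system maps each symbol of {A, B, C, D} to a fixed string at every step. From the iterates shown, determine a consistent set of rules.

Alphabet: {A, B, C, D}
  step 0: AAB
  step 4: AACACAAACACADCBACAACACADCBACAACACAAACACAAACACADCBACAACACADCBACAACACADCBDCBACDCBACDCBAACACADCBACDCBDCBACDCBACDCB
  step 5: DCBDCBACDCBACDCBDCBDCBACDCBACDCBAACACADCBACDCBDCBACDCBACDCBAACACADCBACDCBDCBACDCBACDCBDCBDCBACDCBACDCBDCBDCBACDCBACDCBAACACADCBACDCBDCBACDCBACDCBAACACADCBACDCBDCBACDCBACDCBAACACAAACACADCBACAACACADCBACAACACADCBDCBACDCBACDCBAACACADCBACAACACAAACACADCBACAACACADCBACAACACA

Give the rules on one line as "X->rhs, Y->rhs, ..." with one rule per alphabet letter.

  step 4 ⇒ step 5: AACACAAACACADCBACAACACADCBACAACACAAACACAAACACADCBACAACACADCBACAACACADCBDCBACDCBACDCBAACACADCBACDCBDCBACDCBACDCB ⇒ DCB·DCB·AC·DCB·AC·DCB·DCB·DCB·AC·DCB·AC·DCB·A·AC·ACA·DCB·AC·DCB·DCB·AC·DCB·AC·DCB·A·AC·ACA·DCB·AC·DCB·DCB·AC·DCB·AC·DCB·DCB·DCB·AC·DCB·AC·DCB·DCB·DCB·AC·DCB·AC·DCB·A·AC·ACA·DCB·AC·DCB·DCB·AC·DCB·AC·DCB·A·AC·ACA·DCB·AC·DCB·DCB·AC·DCB·AC·DCB·A·AC·ACA·A·AC·ACA·DCB·AC·A·AC·ACA·DCB·AC·A·AC·ACA·DCB·DCB·AC·DCB·AC·DCB·A·AC·ACA·DCB·AC·A·AC·ACA·A·AC·ACA·DCB·AC·A·AC·ACA·DCB·AC·A·AC·ACA
    A ↦ DCB
    B ↦ ACA
    C ↦ AC
    D ↦ A

A->DCB, B->ACA, C->AC, D->A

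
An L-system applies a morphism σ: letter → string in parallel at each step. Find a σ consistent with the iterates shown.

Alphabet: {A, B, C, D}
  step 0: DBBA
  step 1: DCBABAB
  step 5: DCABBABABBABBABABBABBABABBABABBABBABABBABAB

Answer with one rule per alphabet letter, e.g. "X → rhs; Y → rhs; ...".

  step 0 ⇒ step 1: DBBA ⇒ DC·BA·BA·B
    A ↦ B
    B ↦ BA
    D ↦ DC
    C ↦ A  (constrained at step 1)

A->B, B->BA, C->A, D->DC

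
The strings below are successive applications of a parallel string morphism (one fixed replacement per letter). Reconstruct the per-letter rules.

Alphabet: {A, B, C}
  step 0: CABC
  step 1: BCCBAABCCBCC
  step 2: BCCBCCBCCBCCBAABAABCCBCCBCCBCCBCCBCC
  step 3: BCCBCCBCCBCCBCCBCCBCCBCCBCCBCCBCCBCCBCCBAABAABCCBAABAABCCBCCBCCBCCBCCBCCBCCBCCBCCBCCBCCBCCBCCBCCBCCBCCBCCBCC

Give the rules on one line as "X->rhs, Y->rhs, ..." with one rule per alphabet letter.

A->BAA, B->BCC, C->BCC

  step 2 ⇒ step 3: BCCBCCBCCBCCBAABAABCCBCCBCCBCCBCCBCC ⇒ BCC·BCC·BCC·BCC·BCC·BCC·BCC·BCC·BCC·BCC·BCC·BCC·BCC·BAA·BAA·BCC·BAA·BAA·BCC·BCC·BCC·BCC·BCC·BCC·BCC·BCC·BCC·BCC·BCC·BCC·BCC·BCC·BCC·BCC·BCC·BCC
    A ↦ BAA
    B ↦ BCC
    C ↦ BCC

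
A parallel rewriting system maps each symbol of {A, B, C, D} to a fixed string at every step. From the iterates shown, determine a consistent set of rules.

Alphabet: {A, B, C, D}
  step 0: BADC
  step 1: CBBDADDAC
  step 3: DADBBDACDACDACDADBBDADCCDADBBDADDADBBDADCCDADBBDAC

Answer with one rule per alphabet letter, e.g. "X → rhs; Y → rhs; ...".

A->BB, B->C, C->DAC, D->DAD

  step 0 ⇒ step 1: BADC ⇒ C·BB·DAD·DAC
    A ↦ BB
    B ↦ C
    C ↦ DAC
    D ↦ DAD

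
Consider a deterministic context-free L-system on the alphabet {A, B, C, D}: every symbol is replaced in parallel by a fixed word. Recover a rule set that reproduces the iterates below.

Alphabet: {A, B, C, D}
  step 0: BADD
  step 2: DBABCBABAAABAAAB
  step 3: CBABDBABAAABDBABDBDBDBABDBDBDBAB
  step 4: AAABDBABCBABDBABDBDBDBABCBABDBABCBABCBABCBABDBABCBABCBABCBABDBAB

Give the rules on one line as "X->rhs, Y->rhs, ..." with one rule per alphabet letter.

  step 3 ⇒ step 4: CBABDBABAAABDBABDBDBDBABDBDBDBAB ⇒ AA·AB·DB·AB·CB·AB·DB·AB·DB·DB·DB·AB·CB·AB·DB·AB·CB·AB·CB·AB·CB·AB·DB·AB·CB·AB·CB·AB·CB·AB·DB·AB
    A ↦ DB
    B ↦ AB
    C ↦ AA
    D ↦ CB

A->DB, B->AB, C->AA, D->CB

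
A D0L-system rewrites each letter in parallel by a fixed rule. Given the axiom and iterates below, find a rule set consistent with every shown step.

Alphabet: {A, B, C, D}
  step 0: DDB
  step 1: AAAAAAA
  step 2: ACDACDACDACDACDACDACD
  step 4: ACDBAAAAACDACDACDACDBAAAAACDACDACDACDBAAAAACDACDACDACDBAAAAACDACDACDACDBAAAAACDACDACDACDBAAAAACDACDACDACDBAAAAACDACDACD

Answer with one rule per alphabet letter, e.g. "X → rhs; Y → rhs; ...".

  step 1 ⇒ step 2: AAAAAAA ⇒ ACD·ACD·ACD·ACD·ACD·ACD·ACD
    A ↦ ACD
  step 0 ⇒ step 1: DDB ⇒ AAA·AAA·A
    B ↦ A
    C ↦ B  (constrained at step 2)
  step 0 ⇒ step 1: DDB ⇒ AAA·AAA·A
    D ↦ AAA

A->ACD, B->A, C->B, D->AAA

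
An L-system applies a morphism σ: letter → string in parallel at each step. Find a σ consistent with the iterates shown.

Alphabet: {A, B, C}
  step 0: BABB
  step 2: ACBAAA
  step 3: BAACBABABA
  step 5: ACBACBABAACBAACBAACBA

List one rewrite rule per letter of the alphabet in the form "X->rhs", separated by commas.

  step 2 ⇒ step 3: ACBAAA ⇒ BA·A·C·BA·BA·BA
    A ↦ BA
    B ↦ C
    C ↦ A

A->BA, B->C, C->A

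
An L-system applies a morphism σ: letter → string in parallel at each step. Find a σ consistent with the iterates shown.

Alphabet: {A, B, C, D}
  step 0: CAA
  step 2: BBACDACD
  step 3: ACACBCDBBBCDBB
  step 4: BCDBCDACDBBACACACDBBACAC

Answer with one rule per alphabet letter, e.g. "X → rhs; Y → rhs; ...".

  step 3 ⇒ step 4: ACACBCDBBBCDBB ⇒ BC·D·BC·D·AC·D·BB·AC·AC·AC·D·BB·AC·AC
    A ↦ BC
    B ↦ AC
    C ↦ D
    D ↦ BB

A->BC, B->AC, C->D, D->BB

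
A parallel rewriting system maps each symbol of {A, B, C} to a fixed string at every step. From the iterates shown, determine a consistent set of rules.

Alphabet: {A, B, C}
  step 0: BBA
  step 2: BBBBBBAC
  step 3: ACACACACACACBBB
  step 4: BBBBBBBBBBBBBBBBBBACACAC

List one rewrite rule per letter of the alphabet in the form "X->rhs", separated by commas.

  step 3 ⇒ step 4: ACACACACACACBBB ⇒ B·BB·B·BB·B·BB·B·BB·B·BB·B·BB·AC·AC·AC
    A ↦ B
    B ↦ AC
    C ↦ BB

A->B, B->AC, C->BB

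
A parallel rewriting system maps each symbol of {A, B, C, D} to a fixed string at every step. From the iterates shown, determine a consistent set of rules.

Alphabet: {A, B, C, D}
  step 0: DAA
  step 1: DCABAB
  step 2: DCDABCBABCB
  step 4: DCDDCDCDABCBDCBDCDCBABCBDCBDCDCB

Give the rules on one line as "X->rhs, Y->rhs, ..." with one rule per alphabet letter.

A->AB, B->CB, C->D, D->DC

  step 1 ⇒ step 2: DCABAB ⇒ DC·D·AB·CB·AB·CB
    A ↦ AB
    B ↦ CB
    C ↦ D
    D ↦ DC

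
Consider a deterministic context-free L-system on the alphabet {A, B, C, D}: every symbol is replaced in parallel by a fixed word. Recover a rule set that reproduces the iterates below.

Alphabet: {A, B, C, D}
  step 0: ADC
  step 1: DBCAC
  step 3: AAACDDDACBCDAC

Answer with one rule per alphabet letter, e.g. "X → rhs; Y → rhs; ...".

A->D, B->AA, C->AC, D->BC

  step 0 ⇒ step 1: ADC ⇒ D·BC·AC
    A ↦ D
    C ↦ AC
    D ↦ BC
    B ↦ AA  (constrained at step 1)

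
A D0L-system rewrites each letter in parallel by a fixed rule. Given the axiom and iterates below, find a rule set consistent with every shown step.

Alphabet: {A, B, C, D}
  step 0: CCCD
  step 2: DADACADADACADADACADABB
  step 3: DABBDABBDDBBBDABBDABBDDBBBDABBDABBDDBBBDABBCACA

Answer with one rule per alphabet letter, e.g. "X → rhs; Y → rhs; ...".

  step 2 ⇒ step 3: DADACADADACADADACADABB ⇒ DA·BB·DA·BB·DDB·BB·DA·BB·DA·BB·DDB·BB·DA·BB·DA·BB·DDB·BB·DA·BB·CA·CA
    A ↦ BB
    B ↦ CA
    C ↦ DDB
    D ↦ DA

A->BB, B->CA, C->DDB, D->DA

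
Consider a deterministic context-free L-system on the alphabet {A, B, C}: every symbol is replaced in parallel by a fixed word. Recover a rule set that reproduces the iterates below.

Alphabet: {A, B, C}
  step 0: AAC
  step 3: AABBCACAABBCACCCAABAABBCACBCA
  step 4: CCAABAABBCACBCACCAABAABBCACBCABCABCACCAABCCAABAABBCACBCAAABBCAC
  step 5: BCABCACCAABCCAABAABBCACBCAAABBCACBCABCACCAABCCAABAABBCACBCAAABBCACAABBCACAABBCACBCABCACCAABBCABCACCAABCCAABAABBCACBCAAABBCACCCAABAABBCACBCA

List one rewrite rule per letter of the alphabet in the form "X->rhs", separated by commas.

A->C, B->AAB, C->BCA

  step 4 ⇒ step 5: CCAABAABBCACBCACCAABAABBCACBCABCABCACCAABCCAABAABBCACBCAAABBCAC ⇒ BCA·BCA·C·C·AAB·C·C·AAB·AAB·BCA·C·BCA·AAB·BCA·C·BCA·BCA·C·C·AAB·C·C·AAB·AAB·BCA·C·BCA·AAB·BCA·C·AAB·BCA·C·AAB·BCA·C·BCA·BCA·C·C·AAB·BCA·BCA·C·C·AAB·C·C·AAB·AAB·BCA·C·BCA·AAB·BCA·C·C·C·AAB·AAB·BCA·C·BCA
    A ↦ C
    B ↦ AAB
    C ↦ BCA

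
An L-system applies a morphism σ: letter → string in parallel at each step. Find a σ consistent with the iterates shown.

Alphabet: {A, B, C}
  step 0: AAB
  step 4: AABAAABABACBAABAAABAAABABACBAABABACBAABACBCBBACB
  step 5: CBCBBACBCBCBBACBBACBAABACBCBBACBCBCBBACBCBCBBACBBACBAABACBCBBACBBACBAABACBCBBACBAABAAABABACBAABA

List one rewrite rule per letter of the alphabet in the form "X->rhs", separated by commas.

  step 4 ⇒ step 5: AABAAABABACBAABAAABAAABABACBAABABACBAABACBCBBACB ⇒ CB·CB·BA·CB·CB·CB·BA·CB·BA·CB·AA·BA·CB·CB·BA·CB·CB·CB·BA·CB·CB·CB·BA·CB·BA·CB·AA·BA·CB·CB·BA·CB·BA·CB·AA·BA·CB·CB·BA·CB·AA·BA·AA·BA·BA·CB·AA·BA
    A ↦ CB
    B ↦ BA
    C ↦ AA

A->CB, B->BA, C->AA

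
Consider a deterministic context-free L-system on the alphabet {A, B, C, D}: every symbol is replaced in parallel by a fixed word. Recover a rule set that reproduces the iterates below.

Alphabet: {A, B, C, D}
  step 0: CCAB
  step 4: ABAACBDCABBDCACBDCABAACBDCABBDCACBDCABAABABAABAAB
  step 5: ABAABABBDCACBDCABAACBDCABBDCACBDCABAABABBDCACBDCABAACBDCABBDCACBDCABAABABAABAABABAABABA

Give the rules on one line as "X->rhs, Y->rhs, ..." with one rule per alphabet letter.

A->AB, B->A, C->BDC, D->C

  step 4 ⇒ step 5: ABAACBDCABBDCACBDCABAACBDCABBDCACBDCABAABABAABAAB ⇒ AB·A·AB·AB·BDC·A·C·BDC·AB·A·A·C·BDC·AB·BDC·A·C·BDC·AB·A·AB·AB·BDC·A·C·BDC·AB·A·A·C·BDC·AB·BDC·A·C·BDC·AB·A·AB·AB·A·AB·A·AB·AB·A·AB·AB·A
    A ↦ AB
    B ↦ A
    C ↦ BDC
    D ↦ C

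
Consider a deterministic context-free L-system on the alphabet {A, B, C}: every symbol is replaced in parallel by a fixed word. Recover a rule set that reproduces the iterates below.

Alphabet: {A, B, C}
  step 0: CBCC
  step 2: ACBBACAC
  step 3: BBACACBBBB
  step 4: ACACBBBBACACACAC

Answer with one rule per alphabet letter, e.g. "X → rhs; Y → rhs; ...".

A->B, B->AC, C->B

  step 3 ⇒ step 4: BBACACBBBB ⇒ AC·AC·B·B·B·B·AC·AC·AC·AC
    A ↦ B
    B ↦ AC
    C ↦ B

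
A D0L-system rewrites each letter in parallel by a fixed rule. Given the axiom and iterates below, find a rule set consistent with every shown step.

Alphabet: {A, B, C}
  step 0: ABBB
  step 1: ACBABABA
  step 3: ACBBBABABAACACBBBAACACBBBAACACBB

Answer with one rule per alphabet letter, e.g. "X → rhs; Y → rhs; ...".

  step 0 ⇒ step 1: ABBB ⇒ AC·BA·BA·BA
    A ↦ AC
    B ↦ BA
    C ↦ BB  (constrained at step 1)

A->AC, B->BA, C->BB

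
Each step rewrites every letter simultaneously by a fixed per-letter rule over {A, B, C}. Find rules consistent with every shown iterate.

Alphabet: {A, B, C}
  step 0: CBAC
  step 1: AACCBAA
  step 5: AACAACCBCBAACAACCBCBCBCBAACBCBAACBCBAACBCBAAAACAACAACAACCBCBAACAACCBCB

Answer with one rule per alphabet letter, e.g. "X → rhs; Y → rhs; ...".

A->CB, B->C, C->AA

  step 0 ⇒ step 1: CBAC ⇒ AA·C·CB·AA
    A ↦ CB
    B ↦ C
    C ↦ AA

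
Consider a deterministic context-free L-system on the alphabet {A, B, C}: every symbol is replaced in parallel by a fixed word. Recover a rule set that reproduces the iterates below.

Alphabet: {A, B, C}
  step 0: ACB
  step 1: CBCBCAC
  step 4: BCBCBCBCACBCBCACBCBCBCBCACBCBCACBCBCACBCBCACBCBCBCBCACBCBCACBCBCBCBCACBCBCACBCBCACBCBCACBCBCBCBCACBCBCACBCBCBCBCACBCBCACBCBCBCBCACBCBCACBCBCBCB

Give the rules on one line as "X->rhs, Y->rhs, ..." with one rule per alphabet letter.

A->C, B->CAC, C->BCB

  step 0 ⇒ step 1: ACB ⇒ C·BCB·CAC
    A ↦ C
    B ↦ CAC
    C ↦ BCB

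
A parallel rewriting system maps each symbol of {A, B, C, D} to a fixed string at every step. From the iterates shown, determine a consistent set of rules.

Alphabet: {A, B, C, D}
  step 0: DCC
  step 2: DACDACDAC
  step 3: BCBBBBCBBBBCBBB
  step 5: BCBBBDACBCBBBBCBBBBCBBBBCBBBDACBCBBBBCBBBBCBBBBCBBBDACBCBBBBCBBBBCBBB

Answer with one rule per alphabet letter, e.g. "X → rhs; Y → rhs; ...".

  step 2 ⇒ step 3: DACDACDAC ⇒ B·CBB·B·B·CBB·B·B·CBB·B
    A ↦ CBB
    C ↦ B
    D ↦ B
    B ↦ DAC  (constrained at step 3)

A->CBB, B->DAC, C->B, D->B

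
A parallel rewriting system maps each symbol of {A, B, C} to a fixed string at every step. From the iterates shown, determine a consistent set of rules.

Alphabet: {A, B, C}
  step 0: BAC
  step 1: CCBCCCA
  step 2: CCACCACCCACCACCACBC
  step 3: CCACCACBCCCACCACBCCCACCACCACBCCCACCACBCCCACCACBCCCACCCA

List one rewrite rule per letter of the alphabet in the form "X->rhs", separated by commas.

  step 2 ⇒ step 3: CCACCACCCACCACCACBC ⇒ CCA·CCA·CBC·CCA·CCA·CBC·CCA·CCA·CCA·CBC·CCA·CCA·CBC·CCA·CCA·CBC·CCA·C·CCA
    A ↦ CBC
    B ↦ C
    C ↦ CCA

A->CBC, B->C, C->CCA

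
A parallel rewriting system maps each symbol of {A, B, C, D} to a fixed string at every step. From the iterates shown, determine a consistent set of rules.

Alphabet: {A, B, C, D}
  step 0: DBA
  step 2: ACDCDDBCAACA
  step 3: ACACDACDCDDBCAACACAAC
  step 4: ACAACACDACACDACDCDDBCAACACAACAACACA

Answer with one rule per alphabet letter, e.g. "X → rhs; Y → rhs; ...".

A->AC, B->DBC, C->A, D->CD

  step 3 ⇒ step 4: ACACDACDCDDBCAACACAAC ⇒ AC·A·AC·A·CD·AC·A·CD·A·CD·CD·DBC·A·AC·AC·A·AC·A·AC·AC·A
    A ↦ AC
    B ↦ DBC
    C ↦ A
    D ↦ CD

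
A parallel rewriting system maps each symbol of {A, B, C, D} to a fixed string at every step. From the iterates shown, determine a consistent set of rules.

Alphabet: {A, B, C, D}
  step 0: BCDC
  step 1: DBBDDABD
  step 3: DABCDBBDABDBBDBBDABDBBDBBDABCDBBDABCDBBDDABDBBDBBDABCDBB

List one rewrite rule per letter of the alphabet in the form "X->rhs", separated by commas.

A->C, B->DBB, C->D, D->DAB

  step 0 ⇒ step 1: BCDC ⇒ DBB·D·DAB·D
    B ↦ DBB
    C ↦ D
    D ↦ DAB
    A ↦ C  (constrained at step 1)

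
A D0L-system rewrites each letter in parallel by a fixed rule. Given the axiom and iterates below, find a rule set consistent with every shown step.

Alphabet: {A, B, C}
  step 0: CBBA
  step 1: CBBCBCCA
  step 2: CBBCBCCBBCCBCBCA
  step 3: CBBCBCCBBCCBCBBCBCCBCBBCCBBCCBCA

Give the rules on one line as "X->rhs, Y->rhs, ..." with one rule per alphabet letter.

A->CA, B->BC, C->CB

  step 2 ⇒ step 3: CBBCBCCBBCCBCBCA ⇒ CB·BC·BC·CB·BC·CB·CB·BC·BC·CB·CB·BC·CB·BC·CB·CA
    A ↦ CA
    B ↦ BC
    C ↦ CB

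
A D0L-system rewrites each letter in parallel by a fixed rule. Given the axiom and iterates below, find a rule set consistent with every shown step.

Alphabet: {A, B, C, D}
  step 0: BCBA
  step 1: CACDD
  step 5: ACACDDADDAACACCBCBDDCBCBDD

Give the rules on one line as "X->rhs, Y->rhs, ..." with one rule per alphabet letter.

A->DD, B->C, C->A, D->CB

  step 0 ⇒ step 1: BCBA ⇒ C·A·C·DD
    A ↦ DD
    B ↦ C
    C ↦ A
    D ↦ CB  (constrained at step 1)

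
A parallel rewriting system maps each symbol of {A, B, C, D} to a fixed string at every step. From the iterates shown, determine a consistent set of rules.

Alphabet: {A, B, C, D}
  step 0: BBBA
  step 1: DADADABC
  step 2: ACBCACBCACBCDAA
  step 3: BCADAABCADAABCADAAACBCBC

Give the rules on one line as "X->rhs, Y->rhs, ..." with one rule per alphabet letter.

  step 2 ⇒ step 3: ACBCACBCACBCDAA ⇒ BC·A·DA·A·BC·A·DA·A·BC·A·DA·A·AC·BC·BC
    A ↦ BC
    B ↦ DA
    C ↦ A
    D ↦ AC

A->BC, B->DA, C->A, D->AC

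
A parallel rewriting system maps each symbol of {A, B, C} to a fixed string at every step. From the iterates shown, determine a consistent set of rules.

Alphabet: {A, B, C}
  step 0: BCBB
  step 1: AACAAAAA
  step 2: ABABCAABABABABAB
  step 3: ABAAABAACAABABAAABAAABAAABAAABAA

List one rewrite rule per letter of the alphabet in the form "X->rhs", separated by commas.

  step 2 ⇒ step 3: ABABCAABABABABAB ⇒ AB·AA·AB·AA·CA·AB·AB·AA·AB·AA·AB·AA·AB·AA·AB·AA
    A ↦ AB
    B ↦ AA
    C ↦ CA

A->AB, B->AA, C->CA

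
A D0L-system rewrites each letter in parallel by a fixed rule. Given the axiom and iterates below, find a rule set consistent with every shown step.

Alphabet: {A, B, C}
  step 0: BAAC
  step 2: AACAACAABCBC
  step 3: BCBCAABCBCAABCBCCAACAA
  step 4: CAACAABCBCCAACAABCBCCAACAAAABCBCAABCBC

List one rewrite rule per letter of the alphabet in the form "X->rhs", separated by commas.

  step 3 ⇒ step 4: BCBCAABCBCAABCBCCAACAA ⇒ C·AA·C·AA·BC·BC·C·AA·C·AA·BC·BC·C·AA·C·AA·AA·BC·BC·AA·BC·BC
    A ↦ BC
    B ↦ C
    C ↦ AA

A->BC, B->C, C->AA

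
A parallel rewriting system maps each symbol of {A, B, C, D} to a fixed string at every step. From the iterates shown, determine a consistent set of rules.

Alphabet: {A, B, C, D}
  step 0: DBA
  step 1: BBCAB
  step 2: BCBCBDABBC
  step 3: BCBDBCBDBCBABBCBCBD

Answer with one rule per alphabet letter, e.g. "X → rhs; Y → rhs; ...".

A->AB, B->BC, C->BD, D->B

  step 2 ⇒ step 3: BCBCBDABBC ⇒ BC·BD·BC·BD·BC·B·AB·BC·BC·BD
    A ↦ AB
    B ↦ BC
    C ↦ BD
    D ↦ B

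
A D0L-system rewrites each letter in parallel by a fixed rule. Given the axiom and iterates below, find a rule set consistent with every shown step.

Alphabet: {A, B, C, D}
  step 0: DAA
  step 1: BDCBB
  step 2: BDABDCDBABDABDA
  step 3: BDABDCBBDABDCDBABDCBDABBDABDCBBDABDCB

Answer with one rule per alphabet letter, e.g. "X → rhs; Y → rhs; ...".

  step 2 ⇒ step 3: BDABDCDBABDABDA ⇒ BDA·BDC·B·BDA·BDC·DBA·BDC·BDA·B·BDA·BDC·B·BDA·BDC·B
    A ↦ B
    B ↦ BDA
    C ↦ DBA
    D ↦ BDC

A->B, B->BDA, C->DBA, D->BDC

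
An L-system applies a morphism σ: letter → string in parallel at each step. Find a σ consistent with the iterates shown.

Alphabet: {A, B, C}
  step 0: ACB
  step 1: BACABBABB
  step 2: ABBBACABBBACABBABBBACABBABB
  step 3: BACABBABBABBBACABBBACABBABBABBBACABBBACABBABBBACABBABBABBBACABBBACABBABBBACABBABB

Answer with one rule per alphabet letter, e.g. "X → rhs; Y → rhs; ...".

  step 2 ⇒ step 3: ABBBACABBBACABBABBBACABBABB ⇒ BAC·ABB·ABB·ABB·BAC·ABB·BAC·ABB·ABB·ABB·BAC·ABB·BAC·ABB·ABB·BAC·ABB·ABB·ABB·BAC·ABB·BAC·ABB·ABB·BAC·ABB·ABB
    A ↦ BAC
    B ↦ ABB
    C ↦ ABB

A->BAC, B->ABB, C->ABB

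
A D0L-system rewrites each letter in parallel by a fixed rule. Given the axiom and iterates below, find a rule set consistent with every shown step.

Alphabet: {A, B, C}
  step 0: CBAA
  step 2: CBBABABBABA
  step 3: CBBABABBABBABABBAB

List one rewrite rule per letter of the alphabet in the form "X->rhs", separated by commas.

A->B, B->BA, C->CB

  step 2 ⇒ step 3: CBBABABBABA ⇒ CB·BA·BA·B·BA·B·BA·BA·B·BA·B
    A ↦ B
    B ↦ BA
    C ↦ CB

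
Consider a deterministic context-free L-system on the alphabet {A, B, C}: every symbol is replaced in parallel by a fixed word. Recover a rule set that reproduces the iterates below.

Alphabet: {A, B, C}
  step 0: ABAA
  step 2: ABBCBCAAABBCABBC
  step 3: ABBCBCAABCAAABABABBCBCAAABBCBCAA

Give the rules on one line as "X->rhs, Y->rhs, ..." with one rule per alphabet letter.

  step 2 ⇒ step 3: ABBCBCAAABBCABBC ⇒ AB·BC·BC·AA·BC·AA·AB·AB·AB·BC·BC·AA·AB·BC·BC·AA
    A ↦ AB
    B ↦ BC
    C ↦ AA

A->AB, B->BC, C->AA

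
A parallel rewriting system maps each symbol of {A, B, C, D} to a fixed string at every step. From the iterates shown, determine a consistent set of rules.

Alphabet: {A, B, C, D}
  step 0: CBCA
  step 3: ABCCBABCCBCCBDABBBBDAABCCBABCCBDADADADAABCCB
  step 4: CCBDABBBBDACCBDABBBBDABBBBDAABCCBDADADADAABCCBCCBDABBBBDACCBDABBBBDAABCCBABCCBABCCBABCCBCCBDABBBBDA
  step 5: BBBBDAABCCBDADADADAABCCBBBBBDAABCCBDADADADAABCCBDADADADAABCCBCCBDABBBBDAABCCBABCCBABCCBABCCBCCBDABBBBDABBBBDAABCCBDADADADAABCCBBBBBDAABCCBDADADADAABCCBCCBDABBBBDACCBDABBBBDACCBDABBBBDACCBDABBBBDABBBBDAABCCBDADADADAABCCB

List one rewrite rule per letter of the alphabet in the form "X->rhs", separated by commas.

  step 4 ⇒ step 5: CCBDABBBBDACCBDABBBBDABBBBDAABCCBDADADADAABCCBCCBDABBBBDACCBDABBBBDAABCCBABCCBABCCBABCCBCCBDABBBBDA ⇒ BB·BB·DA·AB·CCB·DA·DA·DA·DA·AB·CCB·BB·BB·DA·AB·CCB·DA·DA·DA·DA·AB·CCB·DA·DA·DA·DA·AB·CCB·CCB·DA·BB·BB·DA·AB·CCB·AB·CCB·AB·CCB·AB·CCB·CCB·DA·BB·BB·DA·BB·BB·DA·AB·CCB·DA·DA·DA·DA·AB·CCB·BB·BB·DA·AB·CCB·DA·DA·DA·DA·AB·CCB·CCB·DA·BB·BB·DA·CCB·DA·BB·BB·DA·CCB·DA·BB·BB·DA·CCB·DA·BB·BB·DA·BB·BB·DA·AB·CCB·DA·DA·DA·DA·AB·CCB
    A ↦ CCB
    B ↦ DA
    C ↦ BB
    D ↦ AB

A->CCB, B->DA, C->BB, D->AB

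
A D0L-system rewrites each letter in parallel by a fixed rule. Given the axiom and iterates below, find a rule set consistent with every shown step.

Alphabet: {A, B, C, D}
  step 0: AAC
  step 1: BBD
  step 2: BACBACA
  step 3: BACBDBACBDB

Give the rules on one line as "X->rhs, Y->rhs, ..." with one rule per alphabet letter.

A->B, B->BAC, C->D, D->A

  step 2 ⇒ step 3: BACBACA ⇒ BAC·B·D·BAC·B·D·B
    A ↦ B
    B ↦ BAC
    C ↦ D
  step 1 ⇒ step 2: BBD ⇒ BAC·BAC·A
    D ↦ A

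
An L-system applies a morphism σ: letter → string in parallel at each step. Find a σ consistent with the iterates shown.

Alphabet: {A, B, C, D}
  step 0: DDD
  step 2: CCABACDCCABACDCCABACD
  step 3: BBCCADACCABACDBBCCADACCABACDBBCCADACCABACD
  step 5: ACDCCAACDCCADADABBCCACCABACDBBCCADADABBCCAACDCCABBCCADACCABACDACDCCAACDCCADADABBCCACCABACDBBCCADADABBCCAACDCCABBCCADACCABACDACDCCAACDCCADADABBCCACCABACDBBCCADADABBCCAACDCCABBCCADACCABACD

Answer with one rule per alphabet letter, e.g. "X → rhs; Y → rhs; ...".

A->CCA, B->DA, C->B, D->ACD

  step 2 ⇒ step 3: CCABACDCCABACDCCABACD ⇒ B·B·CCA·DA·CCA·B·ACD·B·B·CCA·DA·CCA·B·ACD·B·B·CCA·DA·CCA·B·ACD
    A ↦ CCA
    B ↦ DA
    C ↦ B
    D ↦ ACD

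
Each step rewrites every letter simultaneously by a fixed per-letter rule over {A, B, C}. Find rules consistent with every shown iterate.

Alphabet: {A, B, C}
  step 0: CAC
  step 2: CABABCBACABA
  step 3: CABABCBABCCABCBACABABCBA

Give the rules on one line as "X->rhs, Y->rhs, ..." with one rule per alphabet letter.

  step 2 ⇒ step 3: CABABCBACABA ⇒ CA·BA·BC·BA·BC·CA·BC·BA·CA·BA·BC·BA
    A ↦ BA
    B ↦ BC
    C ↦ CA

A->BA, B->BC, C->CA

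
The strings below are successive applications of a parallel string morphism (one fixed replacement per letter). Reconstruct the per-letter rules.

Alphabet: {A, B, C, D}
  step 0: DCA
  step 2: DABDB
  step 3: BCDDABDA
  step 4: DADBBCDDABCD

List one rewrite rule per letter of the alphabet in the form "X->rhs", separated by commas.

  step 3 ⇒ step 4: BCDDABDA ⇒ DA·D·B·B·CD·DA·B·CD
    A ↦ CD
    B ↦ DA
    C ↦ D
    D ↦ B

A->CD, B->DA, C->D, D->B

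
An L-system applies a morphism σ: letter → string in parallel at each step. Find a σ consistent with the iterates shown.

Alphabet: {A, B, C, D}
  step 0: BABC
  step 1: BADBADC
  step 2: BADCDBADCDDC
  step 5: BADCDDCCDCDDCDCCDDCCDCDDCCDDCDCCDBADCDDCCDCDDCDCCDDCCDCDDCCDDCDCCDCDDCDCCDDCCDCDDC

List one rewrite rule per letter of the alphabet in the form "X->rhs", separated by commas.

A->D, B->BA, C->DC, D->CD

  step 1 ⇒ step 2: BADBADC ⇒ BA·D·CD·BA·D·CD·DC
    A ↦ D
    B ↦ BA
    C ↦ DC
    D ↦ CD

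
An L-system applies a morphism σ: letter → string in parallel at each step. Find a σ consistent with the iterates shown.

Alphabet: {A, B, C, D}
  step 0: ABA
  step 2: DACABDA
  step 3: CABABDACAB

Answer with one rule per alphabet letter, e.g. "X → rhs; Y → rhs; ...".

A->B, B->DA, C->A, D->CA

  step 2 ⇒ step 3: DACABDA ⇒ CA·B·A·B·DA·CA·B
    A ↦ B
    B ↦ DA
    C ↦ A
    D ↦ CA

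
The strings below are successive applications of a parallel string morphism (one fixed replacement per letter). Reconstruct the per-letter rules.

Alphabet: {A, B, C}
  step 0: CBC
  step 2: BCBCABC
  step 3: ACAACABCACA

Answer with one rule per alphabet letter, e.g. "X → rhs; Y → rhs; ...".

A->BC, B->AC, C->A

  step 2 ⇒ step 3: BCBCABC ⇒ AC·A·AC·A·BC·AC·A
    A ↦ BC
    B ↦ AC
    C ↦ A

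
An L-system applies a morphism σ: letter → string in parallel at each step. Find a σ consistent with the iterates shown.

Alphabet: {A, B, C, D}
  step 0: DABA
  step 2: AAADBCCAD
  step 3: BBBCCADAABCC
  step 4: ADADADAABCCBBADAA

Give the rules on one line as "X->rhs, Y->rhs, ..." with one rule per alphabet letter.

  step 3 ⇒ step 4: BBBCCADAABCC ⇒ AD·AD·AD·A·A·B·CC·B·B·AD·A·A
    A ↦ B
    B ↦ AD
    C ↦ A
    D ↦ CC

A->B, B->AD, C->A, D->CC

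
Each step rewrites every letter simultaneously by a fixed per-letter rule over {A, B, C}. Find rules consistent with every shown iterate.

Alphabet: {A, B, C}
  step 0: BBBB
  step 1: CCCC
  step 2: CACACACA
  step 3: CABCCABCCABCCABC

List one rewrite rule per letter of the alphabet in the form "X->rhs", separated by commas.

A->BC, B->C, C->CA

  step 2 ⇒ step 3: CACACACA ⇒ CA·BC·CA·BC·CA·BC·CA·BC
    A ↦ BC
    C ↦ CA
  step 0 ⇒ step 1: BBBB ⇒ C·C·C·C
    B ↦ C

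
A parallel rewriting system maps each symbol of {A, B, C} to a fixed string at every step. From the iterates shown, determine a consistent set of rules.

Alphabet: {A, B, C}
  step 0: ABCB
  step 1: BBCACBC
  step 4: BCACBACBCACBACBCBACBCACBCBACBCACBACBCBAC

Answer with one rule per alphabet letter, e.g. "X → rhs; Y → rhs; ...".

A->B, B->BC, C->AC

  step 0 ⇒ step 1: ABCB ⇒ B·BC·AC·BC
    A ↦ B
    B ↦ BC
    C ↦ AC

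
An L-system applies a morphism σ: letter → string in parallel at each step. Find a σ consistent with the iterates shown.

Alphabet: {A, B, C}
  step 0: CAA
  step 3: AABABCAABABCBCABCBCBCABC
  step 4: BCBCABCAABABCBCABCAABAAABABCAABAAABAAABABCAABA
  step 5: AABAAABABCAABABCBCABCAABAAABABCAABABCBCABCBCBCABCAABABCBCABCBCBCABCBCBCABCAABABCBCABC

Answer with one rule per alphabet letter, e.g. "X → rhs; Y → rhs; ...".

A->BC, B->A, C->ABA

  step 4 ⇒ step 5: BCBCABCAABABCBCABCAABAAABABCAABAAABAAABABCAABA ⇒ A·ABA·A·ABA·BC·A·ABA·BC·BC·A·BC·A·ABA·A·ABA·BC·A·ABA·BC·BC·A·BC·BC·BC·A·BC·A·ABA·BC·BC·A·BC·BC·BC·A·BC·BC·BC·A·BC·A·ABA·BC·BC·A·BC
    A ↦ BC
    B ↦ A
    C ↦ ABA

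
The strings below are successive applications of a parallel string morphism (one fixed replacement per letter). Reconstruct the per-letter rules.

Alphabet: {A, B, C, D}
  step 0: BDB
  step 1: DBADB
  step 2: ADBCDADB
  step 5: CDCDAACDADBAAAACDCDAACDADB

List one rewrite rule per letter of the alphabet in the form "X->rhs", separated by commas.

  step 1 ⇒ step 2: DBADB ⇒ A·DB·CD·A·DB
    A ↦ CD
    B ↦ DB
    D ↦ A
    C ↦ A  (constrained at step 2)

A->CD, B->DB, C->A, D->A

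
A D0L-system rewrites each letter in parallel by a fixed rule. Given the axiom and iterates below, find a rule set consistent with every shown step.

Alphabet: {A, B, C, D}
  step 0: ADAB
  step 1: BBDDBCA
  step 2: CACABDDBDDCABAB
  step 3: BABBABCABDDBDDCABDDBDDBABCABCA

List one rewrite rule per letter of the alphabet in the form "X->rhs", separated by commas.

  step 2 ⇒ step 3: CACABDDBDDCABAB ⇒ BA·B·BA·B·CA·BDD·BDD·CA·BDD·BDD·BA·B·CA·B·CA
    A ↦ B
    B ↦ CA
    C ↦ BA
    D ↦ BDD

A->B, B->CA, C->BA, D->BDD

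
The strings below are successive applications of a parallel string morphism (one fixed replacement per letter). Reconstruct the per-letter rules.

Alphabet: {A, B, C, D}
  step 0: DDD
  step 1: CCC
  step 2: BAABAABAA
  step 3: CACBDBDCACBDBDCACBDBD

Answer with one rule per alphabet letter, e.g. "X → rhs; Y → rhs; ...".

A->BD, B->CAC, C->BAA, D->C

  step 2 ⇒ step 3: BAABAABAA ⇒ CAC·BD·BD·CAC·BD·BD·CAC·BD·BD
    A ↦ BD
    B ↦ CAC
  step 1 ⇒ step 2: CCC ⇒ BAA·BAA·BAA
    C ↦ BAA
  step 0 ⇒ step 1: DDD ⇒ C·C·C
    D ↦ C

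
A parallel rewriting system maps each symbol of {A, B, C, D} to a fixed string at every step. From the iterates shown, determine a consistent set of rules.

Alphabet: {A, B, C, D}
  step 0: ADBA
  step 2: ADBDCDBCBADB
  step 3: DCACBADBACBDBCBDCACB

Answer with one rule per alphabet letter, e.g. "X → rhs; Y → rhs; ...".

A->DC, B->CB, C->DB, D->A

  step 2 ⇒ step 3: ADBDCDBCBADB ⇒ DC·A·CB·A·DB·A·CB·DB·CB·DC·A·CB
    A ↦ DC
    B ↦ CB
    C ↦ DB
    D ↦ A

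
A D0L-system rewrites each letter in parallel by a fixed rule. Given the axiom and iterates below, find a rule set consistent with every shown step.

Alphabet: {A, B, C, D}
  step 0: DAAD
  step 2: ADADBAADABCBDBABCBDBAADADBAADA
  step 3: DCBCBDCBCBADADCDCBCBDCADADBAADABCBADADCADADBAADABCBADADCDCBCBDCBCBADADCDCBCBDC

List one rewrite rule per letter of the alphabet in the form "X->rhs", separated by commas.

A->DC, B->ADA, C->DBA, D->BCB

  step 2 ⇒ step 3: ADADBAADABCBDBABCBDBAADADBAADA ⇒ DC·BCB·DC·BCB·ADA·DC·DC·BCB·DC·ADA·DBA·ADA·BCB·ADA·DC·ADA·DBA·ADA·BCB·ADA·DC·DC·BCB·DC·BCB·ADA·DC·DC·BCB·DC
    A ↦ DC
    B ↦ ADA
    C ↦ DBA
    D ↦ BCB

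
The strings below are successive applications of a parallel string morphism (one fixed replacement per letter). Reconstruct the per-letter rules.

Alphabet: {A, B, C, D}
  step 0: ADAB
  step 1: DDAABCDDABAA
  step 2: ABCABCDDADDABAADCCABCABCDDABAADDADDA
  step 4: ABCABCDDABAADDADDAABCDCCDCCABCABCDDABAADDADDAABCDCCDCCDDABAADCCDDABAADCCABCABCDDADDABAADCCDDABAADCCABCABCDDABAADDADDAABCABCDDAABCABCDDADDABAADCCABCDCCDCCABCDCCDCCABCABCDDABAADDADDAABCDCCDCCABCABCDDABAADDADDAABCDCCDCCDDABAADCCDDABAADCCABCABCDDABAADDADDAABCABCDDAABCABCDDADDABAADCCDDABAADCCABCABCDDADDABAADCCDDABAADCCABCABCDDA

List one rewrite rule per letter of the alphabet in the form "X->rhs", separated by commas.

A->DDA, B->BAA, C->DCC, D->ABC

  step 1 ⇒ step 2: DDAABCDDABAA ⇒ ABC·ABC·DDA·DDA·BAA·DCC·ABC·ABC·DDA·BAA·DDA·DDA
    A ↦ DDA
    B ↦ BAA
    C ↦ DCC
    D ↦ ABC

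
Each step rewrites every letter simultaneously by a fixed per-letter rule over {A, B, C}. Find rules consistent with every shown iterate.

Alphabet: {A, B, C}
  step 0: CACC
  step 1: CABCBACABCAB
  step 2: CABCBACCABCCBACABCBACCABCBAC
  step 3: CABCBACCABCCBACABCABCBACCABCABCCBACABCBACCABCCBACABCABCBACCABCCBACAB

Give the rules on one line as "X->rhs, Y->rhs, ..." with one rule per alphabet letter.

A->CBA, B->C, C->CAB

  step 2 ⇒ step 3: CABCBACCABCCBACABCBACCABCBAC ⇒ CAB·CBA·C·CAB·C·CBA·CAB·CAB·CBA·C·CAB·CAB·C·CBA·CAB·CBA·C·CAB·C·CBA·CAB·CAB·CBA·C·CAB·C·CBA·CAB
    A ↦ CBA
    B ↦ C
    C ↦ CAB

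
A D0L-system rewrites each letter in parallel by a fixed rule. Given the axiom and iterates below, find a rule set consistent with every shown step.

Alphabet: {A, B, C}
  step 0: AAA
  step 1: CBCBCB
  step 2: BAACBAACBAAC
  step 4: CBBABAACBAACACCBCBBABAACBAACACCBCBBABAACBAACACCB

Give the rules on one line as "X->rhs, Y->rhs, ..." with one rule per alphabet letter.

A->CB, B->AC, C->BA

  step 1 ⇒ step 2: CBCBCB ⇒ BA·AC·BA·AC·BA·AC
    B ↦ AC
    C ↦ BA
  step 0 ⇒ step 1: AAA ⇒ CB·CB·CB
    A ↦ CB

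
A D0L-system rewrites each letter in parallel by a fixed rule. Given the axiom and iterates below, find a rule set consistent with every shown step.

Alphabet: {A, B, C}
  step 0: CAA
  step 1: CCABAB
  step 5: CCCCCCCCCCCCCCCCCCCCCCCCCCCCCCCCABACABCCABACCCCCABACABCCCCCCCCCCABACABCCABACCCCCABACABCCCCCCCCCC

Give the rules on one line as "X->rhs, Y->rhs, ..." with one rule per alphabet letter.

A->AB, B->AC, C->CC

  step 0 ⇒ step 1: CAA ⇒ CC·AB·AB
    A ↦ AB
    C ↦ CC
    B ↦ AC  (constrained at step 1)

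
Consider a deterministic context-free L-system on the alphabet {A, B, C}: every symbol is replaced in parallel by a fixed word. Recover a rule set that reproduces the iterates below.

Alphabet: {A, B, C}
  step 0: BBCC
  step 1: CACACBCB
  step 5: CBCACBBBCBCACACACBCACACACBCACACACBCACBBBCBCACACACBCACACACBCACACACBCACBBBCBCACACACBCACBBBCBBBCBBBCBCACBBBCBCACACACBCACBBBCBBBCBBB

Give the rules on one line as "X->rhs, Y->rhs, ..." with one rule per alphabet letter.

A->BB, B->CA, C->CB

  step 0 ⇒ step 1: BBCC ⇒ CA·CA·CB·CB
    B ↦ CA
    C ↦ CB
    A ↦ BB  (constrained at step 1)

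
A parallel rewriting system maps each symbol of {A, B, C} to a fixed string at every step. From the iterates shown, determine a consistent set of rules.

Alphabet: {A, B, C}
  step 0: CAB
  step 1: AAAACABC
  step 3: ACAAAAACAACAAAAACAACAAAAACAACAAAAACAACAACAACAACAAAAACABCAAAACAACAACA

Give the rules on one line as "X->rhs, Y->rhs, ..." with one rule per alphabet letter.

A->ACA, B->BC, C->AAA

  step 0 ⇒ step 1: CAB ⇒ AAA·ACA·BC
    A ↦ ACA
    B ↦ BC
    C ↦ AAA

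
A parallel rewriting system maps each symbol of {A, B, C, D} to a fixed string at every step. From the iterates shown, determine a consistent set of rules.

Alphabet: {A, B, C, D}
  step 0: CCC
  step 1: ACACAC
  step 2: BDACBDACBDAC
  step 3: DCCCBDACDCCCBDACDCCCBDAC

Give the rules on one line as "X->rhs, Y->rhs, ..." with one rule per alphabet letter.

A->BD, B->DC, C->AC, D->CC

  step 2 ⇒ step 3: BDACBDACBDAC ⇒ DC·CC·BD·AC·DC·CC·BD·AC·DC·CC·BD·AC
    A ↦ BD
    B ↦ DC
    C ↦ AC
    D ↦ CC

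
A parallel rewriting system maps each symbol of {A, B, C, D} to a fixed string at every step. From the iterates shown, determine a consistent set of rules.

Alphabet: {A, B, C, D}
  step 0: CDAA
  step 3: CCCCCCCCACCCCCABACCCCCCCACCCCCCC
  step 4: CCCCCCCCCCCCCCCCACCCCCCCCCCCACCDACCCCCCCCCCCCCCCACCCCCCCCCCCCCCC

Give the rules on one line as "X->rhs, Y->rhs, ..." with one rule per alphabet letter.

A->AC, B->CD, C->CC, D->AB

  step 3 ⇒ step 4: CCCCCCCCACCCCCABACCCCCCCACCCCCCC ⇒ CC·CC·CC·CC·CC·CC·CC·CC·AC·CC·CC·CC·CC·CC·AC·CD·AC·CC·CC·CC·CC·CC·CC·CC·AC·CC·CC·CC·CC·CC·CC·CC
    A ↦ AC
    B ↦ CD
    C ↦ CC
    D ↦ AB  (constrained at step 0)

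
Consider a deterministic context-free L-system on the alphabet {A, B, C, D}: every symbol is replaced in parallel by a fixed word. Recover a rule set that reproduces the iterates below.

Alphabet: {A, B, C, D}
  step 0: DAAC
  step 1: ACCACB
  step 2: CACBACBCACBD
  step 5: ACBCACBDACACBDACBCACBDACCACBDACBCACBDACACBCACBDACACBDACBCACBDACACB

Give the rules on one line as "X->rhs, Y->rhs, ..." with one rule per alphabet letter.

A->C, B->D, C->ACB, D->A

  step 1 ⇒ step 2: ACCACB ⇒ C·ACB·ACB·C·ACB·D
    A ↦ C
    B ↦ D
    C ↦ ACB
  step 0 ⇒ step 1: DAAC ⇒ A·C·C·ACB
    D ↦ A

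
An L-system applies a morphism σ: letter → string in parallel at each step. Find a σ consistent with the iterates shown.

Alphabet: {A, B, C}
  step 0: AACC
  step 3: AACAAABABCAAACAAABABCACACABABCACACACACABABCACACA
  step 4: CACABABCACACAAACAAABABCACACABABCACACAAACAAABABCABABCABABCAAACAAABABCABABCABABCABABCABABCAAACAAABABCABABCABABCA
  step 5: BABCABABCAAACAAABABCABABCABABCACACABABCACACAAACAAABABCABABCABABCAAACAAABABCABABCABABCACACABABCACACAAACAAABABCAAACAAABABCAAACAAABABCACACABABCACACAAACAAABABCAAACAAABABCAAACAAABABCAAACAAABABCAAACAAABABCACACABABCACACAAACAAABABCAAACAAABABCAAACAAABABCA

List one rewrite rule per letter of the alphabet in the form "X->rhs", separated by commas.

  step 4 ⇒ step 5: CACABABCACACAAACAAABABCACACABABCACACAAACAAABABCABABCABABCAAACAAABABCABABCABABCABABCABABCAAACAAABABCABABCABABCA ⇒ BAB·CA·BAB·CA·AA·CA·AA·BAB·CA·BAB·CA·BAB·CA·CA·CA·BAB·CA·CA·CA·AA·CA·AA·BAB·CA·BAB·CA·BAB·CA·AA·CA·AA·BAB·CA·BAB·CA·BAB·CA·CA·CA·BAB·CA·CA·CA·AA·CA·AA·BAB·CA·AA·CA·AA·BAB·CA·AA·CA·AA·BAB·CA·CA·CA·BAB·CA·CA·CA·AA·CA·AA·BAB·CA·AA·CA·AA·BAB·CA·AA·CA·AA·BAB·CA·AA·CA·AA·BAB·CA·AA·CA·AA·BAB·CA·CA·CA·BAB·CA·CA·CA·AA·CA·AA·BAB·CA·AA·CA·AA·BAB·CA·AA·CA·AA·BAB·CA
    A ↦ CA
    B ↦ AA
    C ↦ BAB

A->CA, B->AA, C->BAB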